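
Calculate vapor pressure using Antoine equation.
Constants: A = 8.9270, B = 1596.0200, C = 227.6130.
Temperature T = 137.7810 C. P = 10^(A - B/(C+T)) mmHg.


C+T = 365.3940
B/(C+T) = 4.3679
log10(P) = 8.9270 - 4.3679 = 4.5591
P = 10^4.5591 = 36229.0921 mmHg

36229.0921 mmHg


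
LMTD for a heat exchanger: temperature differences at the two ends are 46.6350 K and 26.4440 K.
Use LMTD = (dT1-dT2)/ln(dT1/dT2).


dT1/dT2 = 1.7635
ln(dT1/dT2) = 0.5673
LMTD = 20.1910 / 0.5673 = 35.5900 K

35.5900 K


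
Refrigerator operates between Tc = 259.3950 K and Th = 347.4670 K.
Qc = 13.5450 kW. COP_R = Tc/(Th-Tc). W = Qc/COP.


COP = 259.3950 / 88.0720 = 2.9453
W = 13.5450 / 2.9453 = 4.5989 kW

COP = 2.9453, W = 4.5989 kW


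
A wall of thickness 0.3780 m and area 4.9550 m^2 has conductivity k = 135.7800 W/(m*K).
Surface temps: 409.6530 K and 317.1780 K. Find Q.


dT = 92.4750 K
Q = 135.7800 * 4.9550 * 92.4750 / 0.3780 = 164593.2434 W

164593.2434 W


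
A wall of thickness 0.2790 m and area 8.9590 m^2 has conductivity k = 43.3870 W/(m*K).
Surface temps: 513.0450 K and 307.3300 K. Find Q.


dT = 205.7150 K
Q = 43.3870 * 8.9590 * 205.7150 / 0.2790 = 286603.1209 W

286603.1209 W


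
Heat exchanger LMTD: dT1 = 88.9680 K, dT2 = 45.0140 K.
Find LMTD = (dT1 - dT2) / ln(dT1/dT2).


dT1/dT2 = 1.9765
ln(dT1/dT2) = 0.6813
LMTD = 43.9540 / 0.6813 = 64.5146 K

64.5146 K


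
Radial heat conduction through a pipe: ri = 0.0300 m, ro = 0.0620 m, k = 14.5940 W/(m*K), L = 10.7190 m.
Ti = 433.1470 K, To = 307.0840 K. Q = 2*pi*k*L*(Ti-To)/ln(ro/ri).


dT = 126.0630 K
ln(ro/ri) = 0.7259
Q = 2*pi*14.5940*10.7190*126.0630 / 0.7259 = 170685.7186 W

170685.7186 W


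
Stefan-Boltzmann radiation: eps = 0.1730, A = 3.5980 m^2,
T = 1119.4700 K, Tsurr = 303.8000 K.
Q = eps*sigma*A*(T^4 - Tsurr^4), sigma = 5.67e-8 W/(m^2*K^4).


T^4 = 1.5705e+12
Tsurr^4 = 8.5183e+09
Q = 0.1730 * 5.67e-8 * 3.5980 * 1.5620e+12 = 55128.7614 W

55128.7614 W


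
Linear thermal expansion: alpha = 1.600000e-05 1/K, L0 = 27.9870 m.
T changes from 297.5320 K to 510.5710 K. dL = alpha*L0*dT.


dT = 213.0390 K
dL = 1.600000e-05 * 27.9870 * 213.0390 = 0.095397 m
L_final = 28.082397 m

dL = 0.095397 m


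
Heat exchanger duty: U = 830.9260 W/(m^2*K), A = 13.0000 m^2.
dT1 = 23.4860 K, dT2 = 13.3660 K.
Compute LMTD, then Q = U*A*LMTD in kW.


LMTD = 17.9531 K
Q = 830.9260 * 13.0000 * 17.9531 = 193930.2819 W = 193.9303 kW

193.9303 kW


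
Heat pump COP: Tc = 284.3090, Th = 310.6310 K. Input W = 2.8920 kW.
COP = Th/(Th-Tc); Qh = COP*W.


COP = 310.6310 / 26.3220 = 11.8012
Qh = 11.8012 * 2.8920 = 34.1290 kW

COP = 11.8012, Qh = 34.1290 kW


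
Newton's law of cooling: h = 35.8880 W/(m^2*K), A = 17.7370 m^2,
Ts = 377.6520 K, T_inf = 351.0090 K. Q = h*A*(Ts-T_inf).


dT = 26.6430 K
Q = 35.8880 * 17.7370 * 26.6430 = 16959.4806 W

16959.4806 W


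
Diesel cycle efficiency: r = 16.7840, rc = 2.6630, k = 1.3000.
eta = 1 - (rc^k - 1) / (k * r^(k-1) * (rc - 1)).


r^(k-1) = 2.3306
rc^k = 3.5726
eta = 0.4894 = 48.9418%

48.9418%


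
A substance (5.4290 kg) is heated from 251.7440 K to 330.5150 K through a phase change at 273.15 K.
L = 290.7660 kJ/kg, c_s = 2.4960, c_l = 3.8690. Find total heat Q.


Q1 (sensible, solid) = 5.4290 * 2.4960 * 21.4060 = 290.0681 kJ
Q2 (latent) = 5.4290 * 290.7660 = 1578.5686 kJ
Q3 (sensible, liquid) = 5.4290 * 3.8690 * 57.3650 = 1204.9404 kJ
Q_total = 3073.5771 kJ

3073.5771 kJ


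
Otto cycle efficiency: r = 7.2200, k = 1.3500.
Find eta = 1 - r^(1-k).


r^(k-1) = 1.9975
eta = 1 - 1/1.9975 = 0.4994 = 49.9376%

49.9376%


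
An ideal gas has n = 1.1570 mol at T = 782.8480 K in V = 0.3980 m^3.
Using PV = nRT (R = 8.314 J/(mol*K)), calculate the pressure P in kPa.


P = nRT/V = 1.1570 * 8.314 * 782.8480 / 0.3980
= 7530.4482 / 0.3980 = 18920.7241 Pa = 18.9207 kPa

18.9207 kPa


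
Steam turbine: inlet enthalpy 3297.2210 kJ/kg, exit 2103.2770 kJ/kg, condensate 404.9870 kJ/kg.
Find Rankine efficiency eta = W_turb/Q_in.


W = 1193.9440 kJ/kg
Q_in = 2892.2340 kJ/kg
eta = 0.4128 = 41.2810%

eta = 41.2810%


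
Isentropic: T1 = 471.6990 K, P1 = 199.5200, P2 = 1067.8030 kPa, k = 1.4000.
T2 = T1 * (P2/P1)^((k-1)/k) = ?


(k-1)/k = 0.2857
(P2/P1)^exp = 1.6149
T2 = 471.6990 * 1.6149 = 761.7442 K

761.7442 K


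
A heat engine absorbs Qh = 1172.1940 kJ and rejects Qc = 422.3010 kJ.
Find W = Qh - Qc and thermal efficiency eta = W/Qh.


W = 1172.1940 - 422.3010 = 749.8930 kJ
eta = 749.8930 / 1172.1940 = 0.6397 = 63.9735%

W = 749.8930 kJ, eta = 63.9735%


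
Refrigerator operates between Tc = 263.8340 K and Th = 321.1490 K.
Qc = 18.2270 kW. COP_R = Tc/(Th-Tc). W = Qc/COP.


COP = 263.8340 / 57.3150 = 4.6032
W = 18.2270 / 4.6032 = 3.9596 kW

COP = 4.6032, W = 3.9596 kW


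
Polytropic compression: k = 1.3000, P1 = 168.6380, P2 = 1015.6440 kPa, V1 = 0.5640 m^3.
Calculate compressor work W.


(k-1)/k = 0.2308
(P2/P1)^exp = 1.5134
W = 4.3333 * 168.6380 * 0.5640 * (1.5134 - 1) = 211.5940 kJ

211.5940 kJ


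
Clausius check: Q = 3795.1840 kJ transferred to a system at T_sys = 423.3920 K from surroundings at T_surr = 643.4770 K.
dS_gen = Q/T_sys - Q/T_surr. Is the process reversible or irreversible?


dS_sys = 3795.1840/423.3920 = 8.9638 kJ/K
dS_surr = -3795.1840/643.4770 = -5.8979 kJ/K
dS_gen = 8.9638 - 5.8979 = 3.0658 kJ/K (irreversible)

dS_gen = 3.0658 kJ/K, irreversible


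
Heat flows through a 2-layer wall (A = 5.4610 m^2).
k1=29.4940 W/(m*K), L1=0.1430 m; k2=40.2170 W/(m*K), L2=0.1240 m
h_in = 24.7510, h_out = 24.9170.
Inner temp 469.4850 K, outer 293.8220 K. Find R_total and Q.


R_conv_in = 1/(24.7510*5.4610) = 0.0074
R_1 = 0.1430/(29.4940*5.4610) = 0.0009
R_2 = 0.1240/(40.2170*5.4610) = 0.0006
R_conv_out = 1/(24.9170*5.4610) = 0.0073
R_total = 0.0162 K/W
Q = 175.6630 / 0.0162 = 10843.4971 W

R_total = 0.0162 K/W, Q = 10843.4971 W


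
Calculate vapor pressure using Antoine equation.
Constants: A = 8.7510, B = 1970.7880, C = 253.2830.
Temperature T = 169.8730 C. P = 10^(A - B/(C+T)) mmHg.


C+T = 423.1560
B/(C+T) = 4.6574
log10(P) = 8.7510 - 4.6574 = 4.0936
P = 10^4.0936 = 12406.3583 mmHg

12406.3583 mmHg


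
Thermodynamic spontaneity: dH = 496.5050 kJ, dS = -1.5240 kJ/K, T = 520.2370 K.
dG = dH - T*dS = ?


T*dS = 520.2370 * -1.5240 = -792.8412 kJ
dG = 496.5050 + 792.8412 = 1289.3462 kJ (non-spontaneous)

dG = 1289.3462 kJ, non-spontaneous


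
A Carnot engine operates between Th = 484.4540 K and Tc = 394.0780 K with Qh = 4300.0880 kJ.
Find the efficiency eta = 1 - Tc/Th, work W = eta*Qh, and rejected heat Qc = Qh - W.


eta = 1 - 394.0780/484.4540 = 0.1866
W = 0.1866 * 4300.0880 = 802.1912 kJ
Qc = 4300.0880 - 802.1912 = 3497.8968 kJ

eta = 18.6552%, W = 802.1912 kJ, Qc = 3497.8968 kJ


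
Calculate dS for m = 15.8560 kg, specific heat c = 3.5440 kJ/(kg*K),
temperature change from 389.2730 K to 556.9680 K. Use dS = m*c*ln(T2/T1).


T2/T1 = 1.4308
ln(T2/T1) = 0.3582
dS = 15.8560 * 3.5440 * 0.3582 = 20.1301 kJ/K

20.1301 kJ/K


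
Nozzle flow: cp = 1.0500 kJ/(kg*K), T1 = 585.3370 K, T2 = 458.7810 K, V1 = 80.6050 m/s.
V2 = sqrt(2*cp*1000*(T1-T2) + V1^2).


dT = 126.5560 K
2*cp*1000*dT = 265767.6000
V1^2 = 6497.1660
V2 = sqrt(272264.7660) = 521.7900 m/s

521.7900 m/s


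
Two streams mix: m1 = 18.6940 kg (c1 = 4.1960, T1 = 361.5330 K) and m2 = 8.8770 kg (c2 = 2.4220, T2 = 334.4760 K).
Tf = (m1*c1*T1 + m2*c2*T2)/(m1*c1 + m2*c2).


num = 35549.9226
den = 99.9401
Tf = 355.7122 K

355.7122 K


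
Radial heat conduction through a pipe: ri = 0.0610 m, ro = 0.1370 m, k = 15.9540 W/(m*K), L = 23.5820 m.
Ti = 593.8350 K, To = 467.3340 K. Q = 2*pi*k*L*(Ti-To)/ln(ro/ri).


dT = 126.5010 K
ln(ro/ri) = 0.8091
Q = 2*pi*15.9540*23.5820*126.5010 / 0.8091 = 369588.1671 W

369588.1671 W


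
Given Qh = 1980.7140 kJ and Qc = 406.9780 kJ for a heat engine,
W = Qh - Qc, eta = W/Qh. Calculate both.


W = 1980.7140 - 406.9780 = 1573.7360 kJ
eta = 1573.7360 / 1980.7140 = 0.7945 = 79.4530%

W = 1573.7360 kJ, eta = 79.4530%


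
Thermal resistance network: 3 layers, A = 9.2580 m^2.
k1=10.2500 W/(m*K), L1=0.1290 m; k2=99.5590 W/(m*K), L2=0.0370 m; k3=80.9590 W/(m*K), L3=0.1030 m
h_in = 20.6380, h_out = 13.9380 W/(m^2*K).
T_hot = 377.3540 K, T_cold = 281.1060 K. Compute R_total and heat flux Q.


R_conv_in = 1/(20.6380*9.2580) = 0.0052
R_1 = 0.1290/(10.2500*9.2580) = 0.0014
R_2 = 0.0370/(99.5590*9.2580) = 4.0142e-05
R_3 = 0.1030/(80.9590*9.2580) = 0.0001
R_conv_out = 1/(13.9380*9.2580) = 0.0077
R_total = 0.0145 K/W
Q = 96.2480 / 0.0145 = 6628.4674 W

R_total = 0.0145 K/W, Q = 6628.4674 W


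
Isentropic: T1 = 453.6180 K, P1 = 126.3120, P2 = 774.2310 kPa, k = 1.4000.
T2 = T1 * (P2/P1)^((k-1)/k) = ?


(k-1)/k = 0.2857
(P2/P1)^exp = 1.6787
T2 = 453.6180 * 1.6787 = 761.4986 K

761.4986 K


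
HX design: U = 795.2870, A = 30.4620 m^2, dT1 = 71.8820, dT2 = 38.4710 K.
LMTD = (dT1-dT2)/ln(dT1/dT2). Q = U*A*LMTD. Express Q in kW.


LMTD = 53.4472 K
Q = 795.2870 * 30.4620 * 53.4472 = 1294814.5214 W = 1294.8145 kW

1294.8145 kW


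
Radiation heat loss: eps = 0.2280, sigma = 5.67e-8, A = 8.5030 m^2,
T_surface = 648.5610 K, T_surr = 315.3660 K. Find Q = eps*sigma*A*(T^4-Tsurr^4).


T^4 = 1.7693e+11
Tsurr^4 = 9.8914e+09
Q = 0.2280 * 5.67e-8 * 8.5030 * 1.6704e+11 = 18361.5261 W

18361.5261 W


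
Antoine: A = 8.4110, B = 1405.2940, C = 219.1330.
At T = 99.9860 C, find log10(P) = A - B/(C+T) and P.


C+T = 319.1190
B/(C+T) = 4.4037
log10(P) = 8.4110 - 4.4037 = 4.0073
P = 10^4.0073 = 10170.2681 mmHg

10170.2681 mmHg


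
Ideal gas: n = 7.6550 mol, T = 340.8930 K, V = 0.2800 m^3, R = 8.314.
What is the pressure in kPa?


P = nRT/V = 7.6550 * 8.314 * 340.8930 / 0.2800
= 21695.6816 / 0.2800 = 77484.5771 Pa = 77.4846 kPa

77.4846 kPa


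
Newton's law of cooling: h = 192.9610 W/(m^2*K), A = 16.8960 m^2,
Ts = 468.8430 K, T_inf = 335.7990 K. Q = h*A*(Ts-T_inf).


dT = 133.0440 K
Q = 192.9610 * 16.8960 * 133.0440 = 433759.2363 W

433759.2363 W


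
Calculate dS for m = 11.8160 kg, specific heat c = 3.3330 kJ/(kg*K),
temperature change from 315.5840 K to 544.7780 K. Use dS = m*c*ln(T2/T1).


T2/T1 = 1.7263
ln(T2/T1) = 0.5460
dS = 11.8160 * 3.3330 * 0.5460 = 21.5011 kJ/K

21.5011 kJ/K


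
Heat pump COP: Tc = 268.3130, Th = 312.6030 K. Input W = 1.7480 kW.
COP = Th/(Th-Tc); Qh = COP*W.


COP = 312.6030 / 44.2900 = 7.0581
Qh = 7.0581 * 1.7480 = 12.3375 kW

COP = 7.0581, Qh = 12.3375 kW


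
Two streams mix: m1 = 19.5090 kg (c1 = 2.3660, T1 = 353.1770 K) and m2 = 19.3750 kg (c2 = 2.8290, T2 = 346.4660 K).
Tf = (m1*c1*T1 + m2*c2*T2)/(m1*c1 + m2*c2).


num = 35292.4989
den = 100.9702
Tf = 349.5339 K

349.5339 K


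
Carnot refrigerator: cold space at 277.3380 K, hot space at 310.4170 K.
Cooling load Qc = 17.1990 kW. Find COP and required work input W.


COP = 277.3380 / 33.0790 = 8.3841
W = 17.1990 / 8.3841 = 2.0514 kW

COP = 8.3841, W = 2.0514 kW


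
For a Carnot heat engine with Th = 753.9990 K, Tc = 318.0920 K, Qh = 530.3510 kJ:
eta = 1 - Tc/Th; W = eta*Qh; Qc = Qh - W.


eta = 1 - 318.0920/753.9990 = 0.5781
W = 0.5781 * 530.3510 = 306.6101 kJ
Qc = 530.3510 - 306.6101 = 223.7409 kJ

eta = 57.8127%, W = 306.6101 kJ, Qc = 223.7409 kJ


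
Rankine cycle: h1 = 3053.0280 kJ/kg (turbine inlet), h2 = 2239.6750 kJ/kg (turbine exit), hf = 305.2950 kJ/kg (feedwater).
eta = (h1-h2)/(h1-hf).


W = 813.3530 kJ/kg
Q_in = 2747.7330 kJ/kg
eta = 0.2960 = 29.6009%

eta = 29.6009%


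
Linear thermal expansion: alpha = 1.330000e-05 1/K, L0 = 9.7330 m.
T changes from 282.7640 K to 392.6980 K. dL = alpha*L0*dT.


dT = 109.9340 K
dL = 1.330000e-05 * 9.7330 * 109.9340 = 0.014231 m
L_final = 9.747231 m

dL = 0.014231 m


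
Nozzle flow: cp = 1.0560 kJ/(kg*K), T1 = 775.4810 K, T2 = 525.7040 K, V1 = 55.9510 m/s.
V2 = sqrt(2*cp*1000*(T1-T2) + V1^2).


dT = 249.7770 K
2*cp*1000*dT = 527529.0240
V1^2 = 3130.5144
V2 = sqrt(530659.5384) = 728.4638 m/s

728.4638 m/s


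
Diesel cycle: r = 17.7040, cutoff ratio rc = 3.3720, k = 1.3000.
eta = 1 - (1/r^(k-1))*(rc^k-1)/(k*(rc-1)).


r^(k-1) = 2.3682
rc^k = 4.8557
eta = 0.4720 = 47.2009%

47.2009%


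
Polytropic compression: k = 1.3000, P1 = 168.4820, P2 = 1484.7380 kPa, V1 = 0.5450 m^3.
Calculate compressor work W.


(k-1)/k = 0.2308
(P2/P1)^exp = 1.6523
W = 4.3333 * 168.4820 * 0.5450 * (1.6523 - 1) = 259.5646 kJ

259.5646 kJ


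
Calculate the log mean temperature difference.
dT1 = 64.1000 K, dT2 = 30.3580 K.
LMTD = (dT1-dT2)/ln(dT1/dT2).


dT1/dT2 = 2.1115
ln(dT1/dT2) = 0.7474
LMTD = 33.7420 / 0.7474 = 45.1468 K

45.1468 K


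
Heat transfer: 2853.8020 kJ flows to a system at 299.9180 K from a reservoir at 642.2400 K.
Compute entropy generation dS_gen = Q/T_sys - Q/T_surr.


dS_sys = 2853.8020/299.9180 = 9.5153 kJ/K
dS_surr = -2853.8020/642.2400 = -4.4435 kJ/K
dS_gen = 9.5153 - 4.4435 = 5.0718 kJ/K (irreversible)

dS_gen = 5.0718 kJ/K, irreversible


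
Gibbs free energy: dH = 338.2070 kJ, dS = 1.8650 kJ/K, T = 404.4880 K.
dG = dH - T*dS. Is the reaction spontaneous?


T*dS = 404.4880 * 1.8650 = 754.3701 kJ
dG = 338.2070 - 754.3701 = -416.1631 kJ (spontaneous)

dG = -416.1631 kJ, spontaneous


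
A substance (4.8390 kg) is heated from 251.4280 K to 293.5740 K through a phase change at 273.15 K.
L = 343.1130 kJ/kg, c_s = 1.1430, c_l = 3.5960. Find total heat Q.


Q1 (sensible, solid) = 4.8390 * 1.1430 * 21.7220 = 120.1439 kJ
Q2 (latent) = 4.8390 * 343.1130 = 1660.3238 kJ
Q3 (sensible, liquid) = 4.8390 * 3.5960 * 20.4240 = 355.3989 kJ
Q_total = 2135.8666 kJ

2135.8666 kJ


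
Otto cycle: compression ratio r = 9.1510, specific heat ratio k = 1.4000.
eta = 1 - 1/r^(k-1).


r^(k-1) = 2.4243
eta = 1 - 1/2.4243 = 0.5875 = 58.7511%

58.7511%


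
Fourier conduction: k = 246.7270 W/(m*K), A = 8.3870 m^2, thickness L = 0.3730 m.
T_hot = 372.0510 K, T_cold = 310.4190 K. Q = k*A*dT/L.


dT = 61.6320 K
Q = 246.7270 * 8.3870 * 61.6320 / 0.3730 = 341917.0442 W

341917.0442 W


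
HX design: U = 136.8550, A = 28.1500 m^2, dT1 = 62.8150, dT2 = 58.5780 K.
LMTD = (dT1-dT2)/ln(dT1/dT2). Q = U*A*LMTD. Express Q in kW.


LMTD = 60.6718 K
Q = 136.8550 * 28.1500 * 60.6718 = 233736.3547 W = 233.7364 kW

233.7364 kW


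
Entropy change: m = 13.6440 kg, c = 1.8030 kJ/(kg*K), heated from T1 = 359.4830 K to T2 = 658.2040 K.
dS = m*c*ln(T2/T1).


T2/T1 = 1.8310
ln(T2/T1) = 0.6048
dS = 13.6440 * 1.8030 * 0.6048 = 14.8793 kJ/K

14.8793 kJ/K


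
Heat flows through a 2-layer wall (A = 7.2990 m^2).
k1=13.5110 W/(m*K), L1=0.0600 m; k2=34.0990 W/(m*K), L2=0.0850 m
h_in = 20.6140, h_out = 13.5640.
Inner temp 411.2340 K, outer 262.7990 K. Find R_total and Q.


R_conv_in = 1/(20.6140*7.2990) = 0.0066
R_1 = 0.0600/(13.5110*7.2990) = 0.0006
R_2 = 0.0850/(34.0990*7.2990) = 0.0003
R_conv_out = 1/(13.5640*7.2990) = 0.0101
R_total = 0.0177 K/W
Q = 148.4350 / 0.0177 = 8387.6804 W

R_total = 0.0177 K/W, Q = 8387.6804 W


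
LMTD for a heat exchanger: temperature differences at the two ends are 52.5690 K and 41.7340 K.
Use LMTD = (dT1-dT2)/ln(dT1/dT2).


dT1/dT2 = 1.2596
ln(dT1/dT2) = 0.2308
LMTD = 10.8350 / 0.2308 = 46.9433 K

46.9433 K


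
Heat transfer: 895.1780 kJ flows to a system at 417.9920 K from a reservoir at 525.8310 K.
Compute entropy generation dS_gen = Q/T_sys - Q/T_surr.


dS_sys = 895.1780/417.9920 = 2.1416 kJ/K
dS_surr = -895.1780/525.8310 = -1.7024 kJ/K
dS_gen = 2.1416 - 1.7024 = 0.4392 kJ/K (irreversible)

dS_gen = 0.4392 kJ/K, irreversible


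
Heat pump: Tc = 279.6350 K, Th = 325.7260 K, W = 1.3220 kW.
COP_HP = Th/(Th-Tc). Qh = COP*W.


COP = 325.7260 / 46.0910 = 7.0670
Qh = 7.0670 * 1.3220 = 9.3426 kW

COP = 7.0670, Qh = 9.3426 kW


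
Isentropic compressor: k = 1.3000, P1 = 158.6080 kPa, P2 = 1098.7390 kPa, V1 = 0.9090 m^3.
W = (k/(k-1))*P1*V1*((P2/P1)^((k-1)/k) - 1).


(k-1)/k = 0.2308
(P2/P1)^exp = 1.5631
W = 4.3333 * 158.6080 * 0.9090 * (1.5631 - 1) = 351.7799 kJ

351.7799 kJ


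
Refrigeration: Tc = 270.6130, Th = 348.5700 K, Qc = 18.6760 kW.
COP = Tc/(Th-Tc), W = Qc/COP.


COP = 270.6130 / 77.9570 = 3.4713
W = 18.6760 / 3.4713 = 5.3801 kW

COP = 3.4713, W = 5.3801 kW


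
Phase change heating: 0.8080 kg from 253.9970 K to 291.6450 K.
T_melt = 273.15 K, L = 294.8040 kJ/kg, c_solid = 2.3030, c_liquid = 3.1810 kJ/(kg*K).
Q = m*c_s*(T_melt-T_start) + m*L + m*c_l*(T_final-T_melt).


Q1 (sensible, solid) = 0.8080 * 2.3030 * 19.1530 = 35.6404 kJ
Q2 (latent) = 0.8080 * 294.8040 = 238.2016 kJ
Q3 (sensible, liquid) = 0.8080 * 3.1810 * 18.4950 = 47.5367 kJ
Q_total = 321.3787 kJ

321.3787 kJ


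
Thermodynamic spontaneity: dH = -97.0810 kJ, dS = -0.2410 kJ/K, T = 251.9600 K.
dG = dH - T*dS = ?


T*dS = 251.9600 * -0.2410 = -60.7224 kJ
dG = -97.0810 + 60.7224 = -36.3586 kJ (spontaneous)

dG = -36.3586 kJ, spontaneous


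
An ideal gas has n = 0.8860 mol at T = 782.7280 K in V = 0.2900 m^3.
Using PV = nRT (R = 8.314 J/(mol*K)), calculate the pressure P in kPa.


P = nRT/V = 0.8860 * 8.314 * 782.7280 / 0.2900
= 5765.7341 / 0.2900 = 19881.8418 Pa = 19.8818 kPa

19.8818 kPa


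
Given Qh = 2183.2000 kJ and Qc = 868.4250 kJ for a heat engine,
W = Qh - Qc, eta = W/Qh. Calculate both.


W = 2183.2000 - 868.4250 = 1314.7750 kJ
eta = 1314.7750 / 2183.2000 = 0.6022 = 60.2224%

W = 1314.7750 kJ, eta = 60.2224%


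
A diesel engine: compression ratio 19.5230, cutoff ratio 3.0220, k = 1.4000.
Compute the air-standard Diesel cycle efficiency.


r^(k-1) = 3.2826
rc^k = 4.7034
eta = 0.6015 = 60.1459%

60.1459%


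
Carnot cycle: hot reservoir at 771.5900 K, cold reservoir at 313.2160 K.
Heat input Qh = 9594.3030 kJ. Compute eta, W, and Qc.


eta = 1 - 313.2160/771.5900 = 0.5941
W = 0.5941 * 9594.3030 = 5699.6320 kJ
Qc = 9594.3030 - 5699.6320 = 3894.6710 kJ

eta = 59.4064%, W = 5699.6320 kJ, Qc = 3894.6710 kJ


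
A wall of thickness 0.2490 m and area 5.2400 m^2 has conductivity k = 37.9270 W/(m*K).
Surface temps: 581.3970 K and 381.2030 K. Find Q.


dT = 200.1940 K
Q = 37.9270 * 5.2400 * 200.1940 / 0.2490 = 159783.3376 W

159783.3376 W


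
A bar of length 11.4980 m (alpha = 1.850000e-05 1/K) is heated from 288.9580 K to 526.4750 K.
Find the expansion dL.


dT = 237.5170 K
dL = 1.850000e-05 * 11.4980 * 237.5170 = 0.050523 m
L_final = 11.548523 m

dL = 0.050523 m


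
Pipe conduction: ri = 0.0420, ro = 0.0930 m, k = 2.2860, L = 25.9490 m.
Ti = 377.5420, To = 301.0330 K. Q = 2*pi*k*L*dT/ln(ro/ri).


dT = 76.5090 K
ln(ro/ri) = 0.7949
Q = 2*pi*2.2860*25.9490*76.5090 / 0.7949 = 35872.3995 W

35872.3995 W


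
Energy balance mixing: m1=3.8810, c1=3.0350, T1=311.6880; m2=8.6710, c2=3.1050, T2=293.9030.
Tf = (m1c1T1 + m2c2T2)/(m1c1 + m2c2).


num = 11584.2057
den = 38.7023
Tf = 299.3158 K

299.3158 K


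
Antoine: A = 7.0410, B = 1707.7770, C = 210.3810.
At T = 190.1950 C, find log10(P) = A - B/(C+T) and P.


C+T = 400.5760
B/(C+T) = 4.2633
log10(P) = 7.0410 - 4.2633 = 2.7777
P = 10^2.7777 = 599.3723 mmHg

599.3723 mmHg


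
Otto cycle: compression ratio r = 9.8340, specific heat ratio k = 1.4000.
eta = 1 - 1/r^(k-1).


r^(k-1) = 2.4951
eta = 1 - 1/2.4951 = 0.5992 = 59.9218%

59.9218%


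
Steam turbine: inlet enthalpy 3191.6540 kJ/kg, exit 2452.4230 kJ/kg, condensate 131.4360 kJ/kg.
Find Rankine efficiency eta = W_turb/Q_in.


W = 739.2310 kJ/kg
Q_in = 3060.2180 kJ/kg
eta = 0.2416 = 24.1562%

eta = 24.1562%


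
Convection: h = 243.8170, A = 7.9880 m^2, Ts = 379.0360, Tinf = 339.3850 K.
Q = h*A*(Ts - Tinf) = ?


dT = 39.6510 K
Q = 243.8170 * 7.9880 * 39.6510 = 77224.6919 W

77224.6919 W


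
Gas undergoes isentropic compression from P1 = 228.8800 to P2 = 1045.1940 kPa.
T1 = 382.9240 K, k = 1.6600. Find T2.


(k-1)/k = 0.3976
(P2/P1)^exp = 1.8291
T2 = 382.9240 * 1.8291 = 700.4205 K

700.4205 K


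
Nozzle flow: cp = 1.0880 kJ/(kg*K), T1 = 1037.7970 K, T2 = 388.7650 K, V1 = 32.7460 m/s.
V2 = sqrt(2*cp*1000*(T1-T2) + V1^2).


dT = 649.0320 K
2*cp*1000*dT = 1412293.6320
V1^2 = 1072.3005
V2 = sqrt(1413365.9325) = 1188.8507 m/s

1188.8507 m/s


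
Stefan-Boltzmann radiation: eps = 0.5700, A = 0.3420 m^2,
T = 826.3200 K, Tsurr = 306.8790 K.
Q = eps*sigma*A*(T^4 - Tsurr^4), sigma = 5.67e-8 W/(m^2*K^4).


T^4 = 4.6622e+11
Tsurr^4 = 8.8689e+09
Q = 0.5700 * 5.67e-8 * 0.3420 * 4.5735e+11 = 5055.1724 W

5055.1724 W


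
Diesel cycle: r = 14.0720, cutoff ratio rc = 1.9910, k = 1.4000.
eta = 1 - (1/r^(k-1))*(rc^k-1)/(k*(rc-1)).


r^(k-1) = 2.8797
rc^k = 2.6224
eta = 0.5939 = 59.3917%

59.3917%


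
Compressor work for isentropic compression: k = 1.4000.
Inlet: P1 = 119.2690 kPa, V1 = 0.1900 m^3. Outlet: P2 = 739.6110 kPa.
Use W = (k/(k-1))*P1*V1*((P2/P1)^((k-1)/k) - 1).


(k-1)/k = 0.2857
(P2/P1)^exp = 1.6843
W = 3.5000 * 119.2690 * 0.1900 * (1.6843 - 1) = 54.2752 kJ

54.2752 kJ


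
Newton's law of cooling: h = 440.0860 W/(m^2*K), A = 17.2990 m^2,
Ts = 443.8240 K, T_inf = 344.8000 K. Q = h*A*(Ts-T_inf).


dT = 99.0240 K
Q = 440.0860 * 17.2990 * 99.0240 = 753874.4368 W

753874.4368 W


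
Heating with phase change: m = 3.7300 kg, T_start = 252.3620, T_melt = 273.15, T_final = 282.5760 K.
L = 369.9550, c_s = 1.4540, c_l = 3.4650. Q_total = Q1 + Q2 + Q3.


Q1 (sensible, solid) = 3.7300 * 1.4540 * 20.7880 = 112.7421 kJ
Q2 (latent) = 3.7300 * 369.9550 = 1379.9321 kJ
Q3 (sensible, liquid) = 3.7300 * 3.4650 * 9.4260 = 121.8259 kJ
Q_total = 1614.5001 kJ

1614.5001 kJ


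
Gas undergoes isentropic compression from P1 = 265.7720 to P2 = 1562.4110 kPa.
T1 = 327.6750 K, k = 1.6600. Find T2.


(k-1)/k = 0.3976
(P2/P1)^exp = 2.0224
T2 = 327.6750 * 2.0224 = 662.6803 K

662.6803 K


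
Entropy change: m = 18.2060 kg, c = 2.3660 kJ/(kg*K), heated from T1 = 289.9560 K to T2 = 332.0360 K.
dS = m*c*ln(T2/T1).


T2/T1 = 1.1451
ln(T2/T1) = 0.1355
dS = 18.2060 * 2.3660 * 0.1355 = 5.8373 kJ/K

5.8373 kJ/K


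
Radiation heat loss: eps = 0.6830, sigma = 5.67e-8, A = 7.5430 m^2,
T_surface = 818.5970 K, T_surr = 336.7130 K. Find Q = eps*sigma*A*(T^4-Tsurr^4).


T^4 = 4.4904e+11
Tsurr^4 = 1.2854e+10
Q = 0.6830 * 5.67e-8 * 7.5430 * 4.3618e+11 = 127413.3665 W

127413.3665 W


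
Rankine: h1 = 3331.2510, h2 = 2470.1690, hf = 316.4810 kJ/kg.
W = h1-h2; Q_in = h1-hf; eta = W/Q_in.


W = 861.0820 kJ/kg
Q_in = 3014.7700 kJ/kg
eta = 0.2856 = 28.5621%

eta = 28.5621%


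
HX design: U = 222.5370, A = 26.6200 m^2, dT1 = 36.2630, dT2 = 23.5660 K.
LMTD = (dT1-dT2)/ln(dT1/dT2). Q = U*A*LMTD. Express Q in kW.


LMTD = 29.4599 K
Q = 222.5370 * 26.6200 * 29.4599 = 174518.4075 W = 174.5184 kW

174.5184 kW


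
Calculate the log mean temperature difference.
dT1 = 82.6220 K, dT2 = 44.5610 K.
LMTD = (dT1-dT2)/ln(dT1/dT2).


dT1/dT2 = 1.8541
ln(dT1/dT2) = 0.6174
LMTD = 38.0610 / 0.6174 = 61.6455 K

61.6455 K


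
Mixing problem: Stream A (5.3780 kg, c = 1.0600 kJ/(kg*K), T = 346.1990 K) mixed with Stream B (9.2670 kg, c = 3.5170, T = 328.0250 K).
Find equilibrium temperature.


num = 12664.5733
den = 38.2927
Tf = 330.7306 K

330.7306 K


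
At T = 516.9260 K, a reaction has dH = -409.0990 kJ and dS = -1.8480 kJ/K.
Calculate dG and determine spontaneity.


T*dS = 516.9260 * -1.8480 = -955.2792 kJ
dG = -409.0990 + 955.2792 = 546.1802 kJ (non-spontaneous)

dG = 546.1802 kJ, non-spontaneous


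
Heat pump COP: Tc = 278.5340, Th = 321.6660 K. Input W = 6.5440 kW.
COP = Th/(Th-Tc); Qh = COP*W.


COP = 321.6660 / 43.1320 = 7.4577
Qh = 7.4577 * 6.5440 = 48.8033 kW

COP = 7.4577, Qh = 48.8033 kW


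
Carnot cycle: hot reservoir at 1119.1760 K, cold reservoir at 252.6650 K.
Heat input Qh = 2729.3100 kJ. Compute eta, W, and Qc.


eta = 1 - 252.6650/1119.1760 = 0.7742
W = 0.7742 * 2729.3100 = 2113.1414 kJ
Qc = 2729.3100 - 2113.1414 = 616.1686 kJ

eta = 77.4240%, W = 2113.1414 kJ, Qc = 616.1686 kJ


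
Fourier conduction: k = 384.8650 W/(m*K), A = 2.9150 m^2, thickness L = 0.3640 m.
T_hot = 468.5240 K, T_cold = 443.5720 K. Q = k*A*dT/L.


dT = 24.9520 K
Q = 384.8650 * 2.9150 * 24.9520 / 0.3640 = 76904.3587 W

76904.3587 W


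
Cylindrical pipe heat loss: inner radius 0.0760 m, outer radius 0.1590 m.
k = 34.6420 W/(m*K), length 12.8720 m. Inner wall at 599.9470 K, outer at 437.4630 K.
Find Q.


dT = 162.4840 K
ln(ro/ri) = 0.7382
Q = 2*pi*34.6420*12.8720*162.4840 / 0.7382 = 616712.2294 W

616712.2294 W


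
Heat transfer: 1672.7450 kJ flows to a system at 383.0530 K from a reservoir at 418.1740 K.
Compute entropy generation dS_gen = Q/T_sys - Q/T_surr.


dS_sys = 1672.7450/383.0530 = 4.3669 kJ/K
dS_surr = -1672.7450/418.1740 = -4.0001 kJ/K
dS_gen = 4.3669 - 4.0001 = 0.3668 kJ/K (irreversible)

dS_gen = 0.3668 kJ/K, irreversible


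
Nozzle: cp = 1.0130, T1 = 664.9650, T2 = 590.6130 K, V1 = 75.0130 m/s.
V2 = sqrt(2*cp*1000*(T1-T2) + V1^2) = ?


dT = 74.3520 K
2*cp*1000*dT = 150637.1520
V1^2 = 5626.9502
V2 = sqrt(156264.1022) = 395.3025 m/s

395.3025 m/s


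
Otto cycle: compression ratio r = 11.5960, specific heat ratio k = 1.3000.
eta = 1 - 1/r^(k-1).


r^(k-1) = 2.0859
eta = 1 - 1/2.0859 = 0.5206 = 52.0590%

52.0590%


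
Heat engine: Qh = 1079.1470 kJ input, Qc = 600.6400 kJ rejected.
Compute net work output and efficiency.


W = 1079.1470 - 600.6400 = 478.5070 kJ
eta = 478.5070 / 1079.1470 = 0.4434 = 44.3412%

W = 478.5070 kJ, eta = 44.3412%


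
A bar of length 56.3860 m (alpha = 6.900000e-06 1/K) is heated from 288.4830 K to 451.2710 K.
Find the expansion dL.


dT = 162.7880 K
dL = 6.900000e-06 * 56.3860 * 162.7880 = 0.063335 m
L_final = 56.449335 m

dL = 0.063335 m


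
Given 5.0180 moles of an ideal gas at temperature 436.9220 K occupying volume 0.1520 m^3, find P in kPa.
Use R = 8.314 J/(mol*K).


P = nRT/V = 5.0180 * 8.314 * 436.9220 / 0.1520
= 18228.2338 / 0.1520 = 119922.5907 Pa = 119.9226 kPa

119.9226 kPa


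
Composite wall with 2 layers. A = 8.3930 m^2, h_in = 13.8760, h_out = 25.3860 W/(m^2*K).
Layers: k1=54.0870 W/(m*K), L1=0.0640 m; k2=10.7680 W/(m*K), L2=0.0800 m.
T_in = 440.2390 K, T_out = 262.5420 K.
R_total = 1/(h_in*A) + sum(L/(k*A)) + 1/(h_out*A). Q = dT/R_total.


R_conv_in = 1/(13.8760*8.3930) = 0.0086
R_1 = 0.0640/(54.0870*8.3930) = 0.0001
R_2 = 0.0800/(10.7680*8.3930) = 0.0009
R_conv_out = 1/(25.3860*8.3930) = 0.0047
R_total = 0.0143 K/W
Q = 177.6970 / 0.0143 = 12421.0371 W

R_total = 0.0143 K/W, Q = 12421.0371 W


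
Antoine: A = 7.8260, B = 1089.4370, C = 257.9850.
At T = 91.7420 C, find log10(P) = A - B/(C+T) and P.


C+T = 349.7270
B/(C+T) = 3.1151
log10(P) = 7.8260 - 3.1151 = 4.7109
P = 10^4.7109 = 51391.7106 mmHg

51391.7106 mmHg


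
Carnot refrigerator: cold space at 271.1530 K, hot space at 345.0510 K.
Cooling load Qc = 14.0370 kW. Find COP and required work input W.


COP = 271.1530 / 73.8980 = 3.6693
W = 14.0370 / 3.6693 = 3.8255 kW

COP = 3.6693, W = 3.8255 kW


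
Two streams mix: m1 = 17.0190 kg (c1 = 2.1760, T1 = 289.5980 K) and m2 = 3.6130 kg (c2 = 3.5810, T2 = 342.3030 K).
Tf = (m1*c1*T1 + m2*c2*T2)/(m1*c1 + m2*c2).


num = 15153.5509
den = 49.9715
Tf = 303.2439 K

303.2439 K


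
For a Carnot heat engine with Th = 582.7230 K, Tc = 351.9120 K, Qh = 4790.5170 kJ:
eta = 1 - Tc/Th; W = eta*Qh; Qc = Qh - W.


eta = 1 - 351.9120/582.7230 = 0.3961
W = 0.3961 * 4790.5170 = 1897.4779 kJ
Qc = 4790.5170 - 1897.4779 = 2893.0391 kJ

eta = 39.6090%, W = 1897.4779 kJ, Qc = 2893.0391 kJ


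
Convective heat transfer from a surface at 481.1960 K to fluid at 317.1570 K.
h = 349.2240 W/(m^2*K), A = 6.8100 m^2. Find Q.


dT = 164.0390 K
Q = 349.2240 * 6.8100 * 164.0390 = 390120.0826 W

390120.0826 W


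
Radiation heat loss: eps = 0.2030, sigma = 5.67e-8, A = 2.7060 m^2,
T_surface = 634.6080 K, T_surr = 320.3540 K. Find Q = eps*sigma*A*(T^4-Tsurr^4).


T^4 = 1.6219e+11
Tsurr^4 = 1.0532e+10
Q = 0.2030 * 5.67e-8 * 2.7060 * 1.5166e+11 = 4723.5607 W

4723.5607 W


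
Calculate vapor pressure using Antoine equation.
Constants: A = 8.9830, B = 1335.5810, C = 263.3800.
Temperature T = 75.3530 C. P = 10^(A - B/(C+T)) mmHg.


C+T = 338.7330
B/(C+T) = 3.9429
log10(P) = 8.9830 - 3.9429 = 5.0401
P = 10^5.0401 = 109680.0375 mmHg

109680.0375 mmHg


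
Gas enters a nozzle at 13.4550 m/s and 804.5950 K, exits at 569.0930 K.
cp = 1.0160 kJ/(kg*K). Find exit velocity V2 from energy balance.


dT = 235.5020 K
2*cp*1000*dT = 478540.0640
V1^2 = 181.0370
V2 = sqrt(478721.1010) = 691.8967 m/s

691.8967 m/s


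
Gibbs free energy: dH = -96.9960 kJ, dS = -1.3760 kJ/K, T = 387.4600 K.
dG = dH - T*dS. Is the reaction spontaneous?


T*dS = 387.4600 * -1.3760 = -533.1450 kJ
dG = -96.9960 + 533.1450 = 436.1490 kJ (non-spontaneous)

dG = 436.1490 kJ, non-spontaneous


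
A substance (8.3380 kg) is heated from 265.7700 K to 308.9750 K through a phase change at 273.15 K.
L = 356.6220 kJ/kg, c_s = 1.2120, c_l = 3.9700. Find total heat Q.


Q1 (sensible, solid) = 8.3380 * 1.2120 * 7.3800 = 74.5797 kJ
Q2 (latent) = 8.3380 * 356.6220 = 2973.5142 kJ
Q3 (sensible, liquid) = 8.3380 * 3.9700 * 35.8250 = 1185.8741 kJ
Q_total = 4233.9681 kJ

4233.9681 kJ


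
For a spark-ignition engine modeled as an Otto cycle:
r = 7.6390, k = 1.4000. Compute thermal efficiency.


r^(k-1) = 2.2554
eta = 1 - 1/2.2554 = 0.5566 = 55.6611%

55.6611%


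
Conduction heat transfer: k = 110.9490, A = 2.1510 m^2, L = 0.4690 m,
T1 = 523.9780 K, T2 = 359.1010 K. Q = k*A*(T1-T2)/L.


dT = 164.8770 K
Q = 110.9490 * 2.1510 * 164.8770 / 0.4690 = 83897.8896 W

83897.8896 W


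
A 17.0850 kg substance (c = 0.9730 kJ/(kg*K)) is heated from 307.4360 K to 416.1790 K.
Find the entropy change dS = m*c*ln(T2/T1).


T2/T1 = 1.3537
ln(T2/T1) = 0.3028
dS = 17.0850 * 0.9730 * 0.3028 = 5.0345 kJ/K

5.0345 kJ/K


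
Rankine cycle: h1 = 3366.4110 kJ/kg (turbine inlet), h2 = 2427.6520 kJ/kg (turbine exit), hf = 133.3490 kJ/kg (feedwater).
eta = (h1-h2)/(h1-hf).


W = 938.7590 kJ/kg
Q_in = 3233.0620 kJ/kg
eta = 0.2904 = 29.0362%

eta = 29.0362%


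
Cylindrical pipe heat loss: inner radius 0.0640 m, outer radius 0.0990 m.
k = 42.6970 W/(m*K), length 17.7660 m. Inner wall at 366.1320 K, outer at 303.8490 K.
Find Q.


dT = 62.2830 K
ln(ro/ri) = 0.4362
Q = 2*pi*42.6970*17.7660*62.2830 / 0.4362 = 680478.0877 W

680478.0877 W


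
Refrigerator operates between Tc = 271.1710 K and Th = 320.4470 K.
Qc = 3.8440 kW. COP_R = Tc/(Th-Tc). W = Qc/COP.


COP = 271.1710 / 49.2760 = 5.5031
W = 3.8440 / 5.5031 = 0.6985 kW

COP = 5.5031, W = 0.6985 kW


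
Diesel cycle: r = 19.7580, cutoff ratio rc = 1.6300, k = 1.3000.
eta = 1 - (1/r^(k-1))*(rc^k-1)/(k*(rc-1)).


r^(k-1) = 2.4475
rc^k = 1.8873
eta = 0.5573 = 55.7340%

55.7340%


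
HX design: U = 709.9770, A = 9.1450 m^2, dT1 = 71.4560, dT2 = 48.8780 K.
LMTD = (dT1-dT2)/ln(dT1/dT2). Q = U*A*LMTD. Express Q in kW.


LMTD = 59.4542 K
Q = 709.9770 * 9.1450 * 59.4542 = 386020.6649 W = 386.0207 kW

386.0207 kW


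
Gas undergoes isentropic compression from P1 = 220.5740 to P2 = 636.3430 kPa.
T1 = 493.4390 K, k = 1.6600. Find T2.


(k-1)/k = 0.3976
(P2/P1)^exp = 1.5239
T2 = 493.4390 * 1.5239 = 751.9336 K

751.9336 K


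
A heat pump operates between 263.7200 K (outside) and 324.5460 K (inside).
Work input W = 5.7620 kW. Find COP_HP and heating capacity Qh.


COP = 324.5460 / 60.8260 = 5.3356
Qh = 5.3356 * 5.7620 = 30.7440 kW

COP = 5.3356, Qh = 30.7440 kW


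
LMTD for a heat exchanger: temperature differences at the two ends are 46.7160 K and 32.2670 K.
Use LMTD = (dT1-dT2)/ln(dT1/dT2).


dT1/dT2 = 1.4478
ln(dT1/dT2) = 0.3700
LMTD = 14.4490 / 0.3700 = 39.0470 K

39.0470 K


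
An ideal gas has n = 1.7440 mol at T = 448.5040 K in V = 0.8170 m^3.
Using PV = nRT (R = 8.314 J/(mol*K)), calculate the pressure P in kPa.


P = nRT/V = 1.7440 * 8.314 * 448.5040 / 0.8170
= 6503.1358 / 0.8170 = 7959.7745 Pa = 7.9598 kPa

7.9598 kPa


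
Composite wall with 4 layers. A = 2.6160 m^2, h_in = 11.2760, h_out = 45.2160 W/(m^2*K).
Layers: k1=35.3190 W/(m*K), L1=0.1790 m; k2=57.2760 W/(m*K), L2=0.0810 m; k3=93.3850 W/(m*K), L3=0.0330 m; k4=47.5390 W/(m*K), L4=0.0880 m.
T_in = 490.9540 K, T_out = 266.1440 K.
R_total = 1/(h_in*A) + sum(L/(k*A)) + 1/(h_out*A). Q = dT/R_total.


R_conv_in = 1/(11.2760*2.6160) = 0.0339
R_1 = 0.1790/(35.3190*2.6160) = 0.0019
R_2 = 0.0810/(57.2760*2.6160) = 0.0005
R_3 = 0.0330/(93.3850*2.6160) = 0.0001
R_4 = 0.0880/(47.5390*2.6160) = 0.0007
R_conv_out = 1/(45.2160*2.6160) = 0.0085
R_total = 0.0457 K/W
Q = 224.8100 / 0.0457 = 4921.9081 W

R_total = 0.0457 K/W, Q = 4921.9081 W


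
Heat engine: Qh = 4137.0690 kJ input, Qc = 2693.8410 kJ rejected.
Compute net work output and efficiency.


W = 4137.0690 - 2693.8410 = 1443.2280 kJ
eta = 1443.2280 / 4137.0690 = 0.3489 = 34.8853%

W = 1443.2280 kJ, eta = 34.8853%


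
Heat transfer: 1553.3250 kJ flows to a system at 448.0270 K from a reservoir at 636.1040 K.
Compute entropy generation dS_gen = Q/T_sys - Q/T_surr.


dS_sys = 1553.3250/448.0270 = 3.4670 kJ/K
dS_surr = -1553.3250/636.1040 = -2.4419 kJ/K
dS_gen = 3.4670 - 2.4419 = 1.0251 kJ/K (irreversible)

dS_gen = 1.0251 kJ/K, irreversible


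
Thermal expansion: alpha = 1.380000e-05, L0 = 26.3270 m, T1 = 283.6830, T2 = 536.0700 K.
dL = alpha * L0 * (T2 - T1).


dT = 252.3870 K
dL = 1.380000e-05 * 26.3270 * 252.3870 = 0.091695 m
L_final = 26.418695 m

dL = 0.091695 m


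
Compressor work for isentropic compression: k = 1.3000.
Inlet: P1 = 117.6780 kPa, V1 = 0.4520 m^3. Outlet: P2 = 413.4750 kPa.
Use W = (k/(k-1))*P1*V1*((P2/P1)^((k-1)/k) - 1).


(k-1)/k = 0.2308
(P2/P1)^exp = 1.3364
W = 4.3333 * 117.6780 * 0.4520 * (1.3364 - 1) = 77.5423 kJ

77.5423 kJ


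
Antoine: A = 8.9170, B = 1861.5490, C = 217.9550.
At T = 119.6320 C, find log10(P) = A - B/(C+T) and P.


C+T = 337.5870
B/(C+T) = 5.5143
log10(P) = 8.9170 - 5.5143 = 3.4027
P = 10^3.4027 = 2527.6720 mmHg

2527.6720 mmHg


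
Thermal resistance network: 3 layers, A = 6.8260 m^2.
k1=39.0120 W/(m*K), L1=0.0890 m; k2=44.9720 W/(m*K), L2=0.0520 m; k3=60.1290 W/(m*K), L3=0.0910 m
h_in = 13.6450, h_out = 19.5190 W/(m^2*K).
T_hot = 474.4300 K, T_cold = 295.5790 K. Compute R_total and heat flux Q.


R_conv_in = 1/(13.6450*6.8260) = 0.0107
R_1 = 0.0890/(39.0120*6.8260) = 0.0003
R_2 = 0.0520/(44.9720*6.8260) = 0.0002
R_3 = 0.0910/(60.1290*6.8260) = 0.0002
R_conv_out = 1/(19.5190*6.8260) = 0.0075
R_total = 0.0190 K/W
Q = 178.8510 / 0.0190 = 9429.4902 W

R_total = 0.0190 K/W, Q = 9429.4902 W


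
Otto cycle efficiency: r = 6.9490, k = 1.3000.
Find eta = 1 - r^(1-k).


r^(k-1) = 1.7889
eta = 1 - 1/1.7889 = 0.4410 = 44.0985%

44.0985%


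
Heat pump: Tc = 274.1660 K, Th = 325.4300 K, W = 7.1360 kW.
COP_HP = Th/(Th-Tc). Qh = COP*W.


COP = 325.4300 / 51.2640 = 6.3481
Qh = 6.3481 * 7.1360 = 45.3002 kW

COP = 6.3481, Qh = 45.3002 kW


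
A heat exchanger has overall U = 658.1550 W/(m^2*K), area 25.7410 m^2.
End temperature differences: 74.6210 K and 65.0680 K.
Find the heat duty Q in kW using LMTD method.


LMTD = 69.7355 K
Q = 658.1550 * 25.7410 * 69.7355 = 1181428.3555 W = 1181.4284 kW

1181.4284 kW


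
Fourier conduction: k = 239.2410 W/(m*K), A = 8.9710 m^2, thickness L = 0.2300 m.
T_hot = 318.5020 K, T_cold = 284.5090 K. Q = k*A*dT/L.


dT = 33.9930 K
Q = 239.2410 * 8.9710 * 33.9930 / 0.2300 = 317203.6120 W

317203.6120 W


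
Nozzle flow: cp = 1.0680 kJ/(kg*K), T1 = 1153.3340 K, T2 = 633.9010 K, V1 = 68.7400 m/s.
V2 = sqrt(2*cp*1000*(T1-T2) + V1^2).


dT = 519.4330 K
2*cp*1000*dT = 1109508.8880
V1^2 = 4725.1876
V2 = sqrt(1114234.0756) = 1055.5729 m/s

1055.5729 m/s


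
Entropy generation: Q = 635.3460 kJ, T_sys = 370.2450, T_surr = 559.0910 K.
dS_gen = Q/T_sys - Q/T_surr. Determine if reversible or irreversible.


dS_sys = 635.3460/370.2450 = 1.7160 kJ/K
dS_surr = -635.3460/559.0910 = -1.1364 kJ/K
dS_gen = 1.7160 - 1.1364 = 0.5796 kJ/K (irreversible)

dS_gen = 0.5796 kJ/K, irreversible


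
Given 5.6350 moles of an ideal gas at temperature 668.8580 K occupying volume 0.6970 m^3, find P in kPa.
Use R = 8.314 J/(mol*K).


P = nRT/V = 5.6350 * 8.314 * 668.8580 / 0.6970
= 31335.5893 / 0.6970 = 44957.8039 Pa = 44.9578 kPa

44.9578 kPa


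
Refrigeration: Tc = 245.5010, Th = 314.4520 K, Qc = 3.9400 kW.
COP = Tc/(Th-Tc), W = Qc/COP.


COP = 245.5010 / 68.9510 = 3.5605
W = 3.9400 / 3.5605 = 1.1066 kW

COP = 3.5605, W = 1.1066 kW


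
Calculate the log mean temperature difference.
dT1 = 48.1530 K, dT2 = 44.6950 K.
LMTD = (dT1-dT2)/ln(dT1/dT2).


dT1/dT2 = 1.0774
ln(dT1/dT2) = 0.0745
LMTD = 3.4580 / 0.0745 = 46.4025 K

46.4025 K


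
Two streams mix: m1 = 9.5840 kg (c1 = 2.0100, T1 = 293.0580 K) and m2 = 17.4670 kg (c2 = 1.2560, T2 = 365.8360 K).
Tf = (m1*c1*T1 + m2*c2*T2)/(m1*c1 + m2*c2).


num = 13671.3345
den = 41.2024
Tf = 331.8092 K

331.8092 K


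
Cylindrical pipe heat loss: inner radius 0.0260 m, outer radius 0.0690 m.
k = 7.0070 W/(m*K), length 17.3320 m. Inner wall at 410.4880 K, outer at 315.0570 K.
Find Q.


dT = 95.4310 K
ln(ro/ri) = 0.9760
Q = 2*pi*7.0070*17.3320*95.4310 / 0.9760 = 74609.8022 W

74609.8022 W


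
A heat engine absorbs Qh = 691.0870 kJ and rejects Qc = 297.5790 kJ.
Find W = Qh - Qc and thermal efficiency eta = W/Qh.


W = 691.0870 - 297.5790 = 393.5080 kJ
eta = 393.5080 / 691.0870 = 0.5694 = 56.9404%

W = 393.5080 kJ, eta = 56.9404%


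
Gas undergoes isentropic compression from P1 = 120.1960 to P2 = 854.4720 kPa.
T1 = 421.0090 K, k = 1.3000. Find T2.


(k-1)/k = 0.2308
(P2/P1)^exp = 1.5724
T2 = 421.0090 * 1.5724 = 662.0067 K

662.0067 K


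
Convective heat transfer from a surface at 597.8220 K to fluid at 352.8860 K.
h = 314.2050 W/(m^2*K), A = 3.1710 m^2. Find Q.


dT = 244.9360 K
Q = 314.2050 * 3.1710 * 244.9360 = 244040.5275 W

244040.5275 W


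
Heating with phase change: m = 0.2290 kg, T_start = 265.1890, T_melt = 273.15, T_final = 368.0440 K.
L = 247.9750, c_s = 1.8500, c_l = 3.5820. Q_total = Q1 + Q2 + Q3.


Q1 (sensible, solid) = 0.2290 * 1.8500 * 7.9610 = 3.3727 kJ
Q2 (latent) = 0.2290 * 247.9750 = 56.7863 kJ
Q3 (sensible, liquid) = 0.2290 * 3.5820 * 94.8940 = 77.8395 kJ
Q_total = 137.9984 kJ

137.9984 kJ


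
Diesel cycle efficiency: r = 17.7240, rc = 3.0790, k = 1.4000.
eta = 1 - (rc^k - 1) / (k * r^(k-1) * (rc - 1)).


r^(k-1) = 3.1581
rc^k = 4.8281
eta = 0.5835 = 58.3541%

58.3541%


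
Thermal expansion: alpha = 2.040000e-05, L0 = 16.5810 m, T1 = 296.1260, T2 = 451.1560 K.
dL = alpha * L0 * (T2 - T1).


dT = 155.0300 K
dL = 2.040000e-05 * 16.5810 * 155.0300 = 0.052439 m
L_final = 16.633439 m

dL = 0.052439 m


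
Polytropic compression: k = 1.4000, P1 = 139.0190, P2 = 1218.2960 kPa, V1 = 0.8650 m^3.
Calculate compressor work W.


(k-1)/k = 0.2857
(P2/P1)^exp = 1.8592
W = 3.5000 * 139.0190 * 0.8650 * (1.8592 - 1) = 361.6393 kJ

361.6393 kJ


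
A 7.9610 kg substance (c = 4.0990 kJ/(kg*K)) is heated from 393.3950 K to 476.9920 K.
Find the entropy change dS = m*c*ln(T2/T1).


T2/T1 = 1.2125
ln(T2/T1) = 0.1927
dS = 7.9610 * 4.0990 * 0.1927 = 6.2877 kJ/K

6.2877 kJ/K


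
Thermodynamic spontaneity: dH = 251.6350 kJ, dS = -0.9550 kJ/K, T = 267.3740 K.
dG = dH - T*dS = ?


T*dS = 267.3740 * -0.9550 = -255.3422 kJ
dG = 251.6350 + 255.3422 = 506.9772 kJ (non-spontaneous)

dG = 506.9772 kJ, non-spontaneous


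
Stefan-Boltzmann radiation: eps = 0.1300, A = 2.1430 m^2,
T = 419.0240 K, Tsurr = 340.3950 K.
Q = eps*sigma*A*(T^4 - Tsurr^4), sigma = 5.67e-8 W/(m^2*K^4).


T^4 = 3.0829e+10
Tsurr^4 = 1.3426e+10
Q = 0.1300 * 5.67e-8 * 2.1430 * 1.7403e+10 = 274.9012 W

274.9012 W


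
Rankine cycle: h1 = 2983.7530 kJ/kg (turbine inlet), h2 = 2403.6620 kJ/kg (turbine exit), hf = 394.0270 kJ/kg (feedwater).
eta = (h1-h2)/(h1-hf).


W = 580.0910 kJ/kg
Q_in = 2589.7260 kJ/kg
eta = 0.2240 = 22.3997%

eta = 22.3997%


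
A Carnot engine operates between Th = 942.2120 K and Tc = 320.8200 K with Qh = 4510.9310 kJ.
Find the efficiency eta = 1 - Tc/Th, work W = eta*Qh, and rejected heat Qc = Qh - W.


eta = 1 - 320.8200/942.2120 = 0.6595
W = 0.6595 * 4510.9310 = 2974.9742 kJ
Qc = 4510.9310 - 2974.9742 = 1535.9568 kJ

eta = 65.9503%, W = 2974.9742 kJ, Qc = 1535.9568 kJ
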